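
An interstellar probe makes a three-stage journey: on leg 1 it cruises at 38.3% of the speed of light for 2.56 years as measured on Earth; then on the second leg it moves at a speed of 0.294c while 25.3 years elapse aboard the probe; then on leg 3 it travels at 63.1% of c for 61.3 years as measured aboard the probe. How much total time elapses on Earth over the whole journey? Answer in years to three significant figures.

Leg 1: 2.56 years is already measured on Earth.
Leg 2: γ = 1/√(1 − 0.294²) = 1/√0.9136 = 1.046; Δt_2 = 1.046 × 25.3 = 26.47 years.
Leg 3: β = 0.631; γ = 1/√(1 − 0.631²) = 1/√0.6018 = 1.289; Δt_3 = 1.289 × 61.3 = 79.02 years.
Total: 2.560 + 26.47 + 79.02 years.

Δt = 108 years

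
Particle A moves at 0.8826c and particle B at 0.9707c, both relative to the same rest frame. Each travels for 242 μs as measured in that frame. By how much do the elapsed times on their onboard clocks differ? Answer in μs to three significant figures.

A: γ = 1/√(1 − 0.8826²) = 1/√0.2210 = 2.127; τ_A = 242/2.127 = 113.8 μs.
B: γ = 1/√(1 − 0.9707²) = 1/√0.05774 = 4.162; τ_B = 242/4.162 = 58.15 μs.

|τ_A − τ_B| = 55.6 μs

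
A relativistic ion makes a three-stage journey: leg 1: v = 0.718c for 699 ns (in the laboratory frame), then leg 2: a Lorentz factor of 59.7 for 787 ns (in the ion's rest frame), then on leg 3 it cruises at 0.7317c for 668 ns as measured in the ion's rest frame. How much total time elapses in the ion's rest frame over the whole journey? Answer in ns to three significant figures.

τ = 1940 ns

Leg 1: γ = 1/√(1 − 0.718²) = 1/√0.4845 = 1.437; τ_1 = 699/1.437 = 486.5 ns.
Leg 2: 787 ns is already measured in the ion's rest frame.
Leg 3: 668 ns is already measured in the ion's rest frame.
Total: 486.5 + 787.0 + 668.0 ns.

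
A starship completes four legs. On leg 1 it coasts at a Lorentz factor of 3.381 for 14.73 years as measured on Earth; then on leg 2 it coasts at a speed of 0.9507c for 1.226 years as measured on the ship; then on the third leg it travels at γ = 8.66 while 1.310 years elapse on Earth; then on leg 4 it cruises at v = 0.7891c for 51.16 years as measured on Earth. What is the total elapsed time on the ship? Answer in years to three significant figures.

Leg 1: γ = 3.381; τ_1 = 14.73/3.381 = 4.357 years.
Leg 2: 1.226 years is already measured on the ship.
Leg 3: γ = 8.66; τ_3 = 1.310/8.660 = 0.1513 years.
Leg 4: γ = 1/√(1 − 0.7891²) = 1/√0.3773 = 1.628; τ_4 = 51.16/1.628 = 31.43 years.
Total: 4.357 + 1.226 + 0.1513 + 31.43 years.

τ = 37.2 years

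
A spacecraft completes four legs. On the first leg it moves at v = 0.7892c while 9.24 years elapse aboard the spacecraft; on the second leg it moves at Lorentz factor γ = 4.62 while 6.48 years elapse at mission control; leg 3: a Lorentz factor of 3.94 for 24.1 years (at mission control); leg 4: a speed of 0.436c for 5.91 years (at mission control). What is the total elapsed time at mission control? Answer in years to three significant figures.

Δt = 51.5 years

Leg 1: γ = 1/√(1 − 0.7892²) = 1/√0.3772 = 1.628; Δt_1 = 1.628 × 9.24 = 15.05 years.
Leg 2: 6.48 years is already measured at mission control.
Leg 3: 24.1 years is already measured at mission control.
Leg 4: 5.91 years is already measured at mission control.
Total: 15.05 + 6.480 + 24.10 + 5.910 years.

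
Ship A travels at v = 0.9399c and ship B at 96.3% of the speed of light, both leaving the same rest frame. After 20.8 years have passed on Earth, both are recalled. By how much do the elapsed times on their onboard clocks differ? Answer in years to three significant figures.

A: γ = 1/√(1 − 0.9399²) = 1/√0.1166 = 2.929; τ_A = 20.8/2.929 = 7.102 years.
B: β = 0.963; γ = 1/√(1 − 0.963²) = 1/√0.07263 = 3.711; τ_B = 20.8/3.711 = 5.606 years.

|τ_A − τ_B| = 1.50 years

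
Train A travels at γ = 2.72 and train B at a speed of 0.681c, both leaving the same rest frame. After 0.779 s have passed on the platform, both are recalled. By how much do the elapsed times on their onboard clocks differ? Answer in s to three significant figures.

A: γ = 2.72; τ_A = 0.779/2.720 = 0.2864 s.
B: γ = 1/√(1 − 0.681²) = 1/√0.5362 = 1.366; τ_B = 0.779/1.366 = 0.5704 s.

|τ_A − τ_B| = 0.284 s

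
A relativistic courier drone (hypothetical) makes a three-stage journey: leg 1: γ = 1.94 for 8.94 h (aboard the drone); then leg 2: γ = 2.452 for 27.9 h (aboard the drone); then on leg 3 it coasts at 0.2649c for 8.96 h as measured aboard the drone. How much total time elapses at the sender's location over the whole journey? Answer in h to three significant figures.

Δt = 95.0 h

Leg 1: γ = 1.94; Δt_1 = 1.940 × 8.94 = 17.34 h.
Leg 2: γ = 2.452; Δt_2 = 2.452 × 27.9 = 68.41 h.
Leg 3: γ = 1/√(1 − 0.2649²) = 1/√0.9298 = 1.037; Δt_3 = 1.037 × 8.96 = 9.292 h.
Total: 17.34 + 68.41 + 9.292 h.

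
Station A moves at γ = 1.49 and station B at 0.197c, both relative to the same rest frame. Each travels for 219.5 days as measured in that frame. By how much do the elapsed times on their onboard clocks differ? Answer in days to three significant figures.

|τ_A − τ_B| = 67.9 days

A: γ = 1.49; τ_A = 219.5/1.490 = 147.3 days.
B: γ = 1/√(1 − 0.197²) = 1/√0.9612 = 1.020; τ_B = 219.5/1.020 = 215.2 days.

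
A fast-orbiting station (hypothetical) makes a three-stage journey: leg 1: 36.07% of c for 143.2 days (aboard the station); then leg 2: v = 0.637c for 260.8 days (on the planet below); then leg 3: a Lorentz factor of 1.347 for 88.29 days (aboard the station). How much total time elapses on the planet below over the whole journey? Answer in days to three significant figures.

Δt = 533 days

Leg 1: β = 0.3607; γ = 1/√(1 − 0.3607²) = 1/√0.8699 = 1.072; Δt_1 = 1.072 × 143.2 = 153.5 days.
Leg 2: 260.8 days is already measured on the planet below.
Leg 3: γ = 1.347; Δt_3 = 1.347 × 88.29 = 118.9 days.
Total: 153.5 + 260.8 + 118.9 days.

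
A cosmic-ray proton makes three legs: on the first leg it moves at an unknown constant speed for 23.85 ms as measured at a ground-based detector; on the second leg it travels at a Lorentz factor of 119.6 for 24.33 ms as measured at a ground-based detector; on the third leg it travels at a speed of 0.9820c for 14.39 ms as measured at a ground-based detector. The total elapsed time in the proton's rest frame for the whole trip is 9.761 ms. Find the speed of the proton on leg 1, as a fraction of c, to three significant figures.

Leg 1: speed unknown; τ_1 = 23.85/γ_1.
Leg 2: γ = 119.6; τ_2 = 24.33/119.6 = 0.2034 ms.
Leg 3: γ = 1/√(1 − 0.9820²) = 1/√0.03568 = 5.294; τ_3 = 14.39/5.294 = 2.718 ms.
Total proper time: τ_1 + 0.2034 + 2.718 = 9.761, so τ_1 = 9.761 − 2.921 = 6.840 ms.
γ_1 = 23.85/6.840 = 3.487; β = √(1 − 1/γ²) = √0.9178.

β = 0.958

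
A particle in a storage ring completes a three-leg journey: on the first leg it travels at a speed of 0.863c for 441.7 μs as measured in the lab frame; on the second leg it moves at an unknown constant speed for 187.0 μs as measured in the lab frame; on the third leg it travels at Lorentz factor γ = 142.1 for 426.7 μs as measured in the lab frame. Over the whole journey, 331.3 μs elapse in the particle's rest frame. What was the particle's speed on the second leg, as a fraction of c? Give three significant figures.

Leg 1: γ = 1/√(1 − 0.863²) = 1/√0.2552 = 1.979; τ_1 = 441.7/1.979 = 223.1 μs.
Leg 2: speed unknown; τ_2 = 187.0/γ_2.
Leg 3: γ = 142.1; τ_3 = 426.7/142.1 = 3.003 μs.
Total proper time: 223.1 + τ_2 + 3.003 = 331.3, so τ_2 = 331.3 − 226.2 = 105.1 μs.
γ_2 = 187.0/105.1 = 1.778; β = √(1 − 1/γ²) = √0.6838.

β = 0.827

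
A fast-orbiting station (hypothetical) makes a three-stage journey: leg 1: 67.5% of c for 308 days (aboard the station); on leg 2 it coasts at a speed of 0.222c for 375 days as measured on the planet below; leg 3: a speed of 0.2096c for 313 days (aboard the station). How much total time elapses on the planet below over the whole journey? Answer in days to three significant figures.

Leg 1: β = 0.675; γ = 1/√(1 − 0.675²) = 1/√0.5444 = 1.355; Δt_1 = 1.355 × 308 = 417.4 days.
Leg 2: 375 days is already measured on the planet below.
Leg 3: γ = 1/√(1 − 0.2096²) = 1/√0.9561 = 1.023; Δt_3 = 1.023 × 313 = 320.1 days.
Total: 417.4 + 375.0 + 320.1 days.

Δt = 1110 days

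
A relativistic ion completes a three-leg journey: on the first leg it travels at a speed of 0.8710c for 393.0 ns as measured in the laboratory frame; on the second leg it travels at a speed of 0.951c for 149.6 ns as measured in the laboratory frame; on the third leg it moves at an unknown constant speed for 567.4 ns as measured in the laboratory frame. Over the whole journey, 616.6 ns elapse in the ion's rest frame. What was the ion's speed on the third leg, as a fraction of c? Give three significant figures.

β = 0.747

Leg 1: γ = 1/√(1 − 0.8710²) = 1/√0.2414 = 2.035; τ_1 = 393.0/2.035 = 193.1 ns.
Leg 2: γ = 1/√(1 − 0.951²) = 1/√0.09560 = 3.234; τ_2 = 149.6/3.234 = 46.25 ns.
Leg 3: speed unknown; τ_3 = 567.4/γ_3.
Total proper time: 193.1 + 46.25 + τ_3 = 616.6, so τ_3 = 616.6 − 239.3 = 377.3 ns.
γ_3 = 567.4/377.3 = 1.504; β = √(1 − 1/γ²) = √0.5579.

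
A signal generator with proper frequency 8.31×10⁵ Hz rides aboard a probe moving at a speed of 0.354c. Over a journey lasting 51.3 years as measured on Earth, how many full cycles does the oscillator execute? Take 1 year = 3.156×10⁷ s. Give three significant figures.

γ = 1/√(1 − 0.354²) = 1/√0.8747 = 1.069
The oscillator's own cycle count is N = f × τ where τ is the proper time aboard the probe. τ = Δt/γ = 51.3/1.069 = 47.98 years = 1.514×10⁹ s.
N = 8.31×10⁵ × 1.514×10⁹ = 1.258×10¹⁵.

N = 1.26×10¹⁵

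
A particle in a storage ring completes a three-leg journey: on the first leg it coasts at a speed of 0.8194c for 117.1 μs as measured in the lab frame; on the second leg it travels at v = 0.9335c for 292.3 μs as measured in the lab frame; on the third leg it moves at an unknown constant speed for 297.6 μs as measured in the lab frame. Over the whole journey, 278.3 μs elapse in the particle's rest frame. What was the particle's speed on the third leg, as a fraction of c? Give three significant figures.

β = 0.934

Leg 1: γ = 1/√(1 − 0.8194²) = 1/√0.3286 = 1.745; τ_1 = 117.1/1.745 = 67.12 μs.
Leg 2: γ = 1/√(1 − 0.9335²) = 1/√0.1286 = 2.789; τ_2 = 292.3/2.789 = 104.8 μs.
Leg 3: speed unknown; τ_3 = 297.6/γ_3.
Total proper time: 67.12 + 104.8 + τ_3 = 278.3, so τ_3 = 278.3 − 171.9 = 106.4 μs.
γ_3 = 297.6/106.4 = 2.798; β = √(1 − 1/γ²) = √0.8723.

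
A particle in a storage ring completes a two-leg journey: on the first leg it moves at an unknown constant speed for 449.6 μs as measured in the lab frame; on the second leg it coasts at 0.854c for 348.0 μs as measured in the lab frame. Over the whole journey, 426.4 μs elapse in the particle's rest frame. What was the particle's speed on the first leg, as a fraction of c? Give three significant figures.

β = 0.838

Leg 1: speed unknown; τ_1 = 449.6/γ_1.
Leg 2: γ = 1/√(1 − 0.854²) = 1/√0.2707 = 1.922; τ_2 = 348.0/1.922 = 181.1 μs.
Total proper time: τ_1 + 181.1 = 426.4, so τ_1 = 426.4 − 181.1 = 245.3 μs.
γ_1 = 449.6/245.3 = 1.833; β = √(1 − 1/γ²) = √0.7022.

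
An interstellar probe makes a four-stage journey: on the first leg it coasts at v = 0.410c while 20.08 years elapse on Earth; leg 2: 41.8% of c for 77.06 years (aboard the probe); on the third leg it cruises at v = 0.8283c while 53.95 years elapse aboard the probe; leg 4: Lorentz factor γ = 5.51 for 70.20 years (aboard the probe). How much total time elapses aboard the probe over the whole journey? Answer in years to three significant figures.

τ = 220 years

Leg 1: γ = 1/√(1 − 0.410²) = 1/√0.8319 = 1.096; τ_1 = 20.08/1.096 = 18.31 years.
Leg 2: 77.06 years is already measured aboard the probe.
Leg 3: 53.95 years is already measured aboard the probe.
Leg 4: 70.20 years is already measured aboard the probe.
Total: 18.31 + 77.06 + 53.95 + 70.20 years.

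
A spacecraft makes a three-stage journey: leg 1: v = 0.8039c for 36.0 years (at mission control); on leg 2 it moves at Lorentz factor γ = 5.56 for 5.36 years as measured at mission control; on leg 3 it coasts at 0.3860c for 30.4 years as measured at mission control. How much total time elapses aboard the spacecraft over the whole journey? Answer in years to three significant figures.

τ = 50.4 years

Leg 1: γ = 1/√(1 − 0.8039²) = 1/√0.3537 = 1.681; τ_1 = 36.0/1.681 = 21.41 years.
Leg 2: γ = 5.56; τ_2 = 5.36/5.560 = 0.9640 years.
Leg 3: γ = 1/√(1 − 0.3860²) = 1/√0.8510 = 1.084; τ_3 = 30.4/1.084 = 28.04 years.
Total: 21.41 + 0.9640 + 28.04 years.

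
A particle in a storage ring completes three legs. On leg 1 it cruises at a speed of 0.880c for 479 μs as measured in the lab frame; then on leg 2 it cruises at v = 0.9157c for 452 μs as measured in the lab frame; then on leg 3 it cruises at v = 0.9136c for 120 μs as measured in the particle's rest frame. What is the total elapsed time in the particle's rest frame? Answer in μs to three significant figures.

τ = 529 μs

Leg 1: γ = 1/√(1 − 0.880²) = 1/√0.2256 = 2.105; τ_1 = 479/2.105 = 227.5 μs.
Leg 2: γ = 1/√(1 − 0.9157²) = 1/√0.1615 = 2.488; τ_2 = 452/2.488 = 181.6 μs.
Leg 3: 120 μs is already measured in the particle's rest frame.
Total: 227.5 + 181.6 + 120.0 μs.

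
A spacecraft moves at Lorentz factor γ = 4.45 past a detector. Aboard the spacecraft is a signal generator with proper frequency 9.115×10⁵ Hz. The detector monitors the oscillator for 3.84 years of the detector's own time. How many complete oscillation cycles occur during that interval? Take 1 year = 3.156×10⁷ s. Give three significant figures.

N = 2.48×10¹³

γ = 4.45
During 3.84 years of lab time, the oscillator's proper time advances by τ = Δt/γ = 3.84/4.450 = 0.8629 years = 2.723×10⁷ s.
N = f × τ = 9.115×10⁵ × 2.723×10⁷ = 2.482×10¹³.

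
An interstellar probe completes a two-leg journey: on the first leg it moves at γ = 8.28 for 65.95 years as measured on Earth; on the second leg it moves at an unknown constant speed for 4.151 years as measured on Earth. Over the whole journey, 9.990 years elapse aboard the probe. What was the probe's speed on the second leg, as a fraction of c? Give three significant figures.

Leg 1: γ = 8.28; τ_1 = 65.95/8.280 = 7.965 years.
Leg 2: speed unknown; τ_2 = 4.151/γ_2.
Total proper time: 7.965 + τ_2 = 9.990, so τ_2 = 9.990 − 7.965 = 2.025 years.
γ_2 = 4.151/2.025 = 2.050; β = √(1 − 1/γ²) = √0.7620.

β = 0.873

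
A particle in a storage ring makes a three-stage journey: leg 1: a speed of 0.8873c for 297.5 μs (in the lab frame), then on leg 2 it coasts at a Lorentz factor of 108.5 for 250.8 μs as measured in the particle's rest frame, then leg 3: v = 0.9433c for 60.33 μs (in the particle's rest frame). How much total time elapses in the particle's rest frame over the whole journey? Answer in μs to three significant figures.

τ = 448 μs

Leg 1: γ = 1/√(1 − 0.8873²) = 1/√0.2127 = 2.168; τ_1 = 297.5/2.168 = 137.2 μs.
Leg 2: 250.8 μs is already measured in the particle's rest frame.
Leg 3: 60.33 μs is already measured in the particle's rest frame.
Total: 137.2 + 250.8 + 60.33 μs.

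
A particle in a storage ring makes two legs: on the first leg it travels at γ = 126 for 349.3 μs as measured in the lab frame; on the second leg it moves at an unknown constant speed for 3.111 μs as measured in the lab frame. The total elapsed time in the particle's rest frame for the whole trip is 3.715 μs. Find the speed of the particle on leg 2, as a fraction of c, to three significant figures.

β = 0.953

Leg 1: γ = 126; τ_1 = 349.3/126.0 = 2.772 μs.
Leg 2: speed unknown; τ_2 = 3.111/γ_2.
Total proper time: 2.772 + τ_2 = 3.715, so τ_2 = 3.715 − 2.772 = 0.9428 μs.
γ_2 = 3.111/0.9428 = 3.300; β = √(1 − 1/γ²) = √0.9082.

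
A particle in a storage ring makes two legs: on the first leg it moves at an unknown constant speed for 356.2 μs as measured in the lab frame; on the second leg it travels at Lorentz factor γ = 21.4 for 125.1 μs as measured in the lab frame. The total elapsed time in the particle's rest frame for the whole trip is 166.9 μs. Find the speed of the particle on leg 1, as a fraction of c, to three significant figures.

β = 0.892

Leg 1: speed unknown; τ_1 = 356.2/γ_1.
Leg 2: γ = 21.4; τ_2 = 125.1/21.40 = 5.846 μs.
Total proper time: τ_1 + 5.846 = 166.9, so τ_1 = 166.9 − 5.846 = 161.1 μs.
γ_1 = 356.2/161.1 = 2.212; β = √(1 − 1/γ²) = √0.7956.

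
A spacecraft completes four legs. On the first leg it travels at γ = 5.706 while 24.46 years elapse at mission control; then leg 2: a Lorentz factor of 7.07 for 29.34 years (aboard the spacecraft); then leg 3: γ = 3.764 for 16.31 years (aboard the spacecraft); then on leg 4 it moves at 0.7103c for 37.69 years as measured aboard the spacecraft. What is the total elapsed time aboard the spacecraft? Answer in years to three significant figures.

Leg 1: γ = 5.706; τ_1 = 24.46/5.706 = 4.287 years.
Leg 2: 29.34 years is already measured aboard the spacecraft.
Leg 3: 16.31 years is already measured aboard the spacecraft.
Leg 4: 37.69 years is already measured aboard the spacecraft.
Total: 4.287 + 29.34 + 16.31 + 37.69 years.

τ = 87.6 years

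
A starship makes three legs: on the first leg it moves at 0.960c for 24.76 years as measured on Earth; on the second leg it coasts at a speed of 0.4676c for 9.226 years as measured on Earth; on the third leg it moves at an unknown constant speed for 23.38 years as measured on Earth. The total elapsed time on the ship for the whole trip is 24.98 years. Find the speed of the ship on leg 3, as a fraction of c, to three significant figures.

Leg 1: γ = 1/√(1 − 0.960²) = 25/7 ≈ 3.571; τ_1 = 24.76/3.571 = 6.933 years.
Leg 2: γ = 1/√(1 − 0.4676²) = 1/√0.7814 = 1.131; τ_2 = 9.226/1.131 = 8.155 years.
Leg 3: speed unknown; τ_3 = 23.38/γ_3.
Total proper time: 6.933 + 8.155 + τ_3 = 24.98, so τ_3 = 24.98 − 15.09 = 9.892 years.
γ_3 = 23.38/9.892 = 2.364; β = √(1 − 1/γ²) = √0.8210.

β = 0.906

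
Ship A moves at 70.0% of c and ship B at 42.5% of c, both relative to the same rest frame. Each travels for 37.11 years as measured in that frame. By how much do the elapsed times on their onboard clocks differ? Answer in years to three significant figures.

A: β = 0.700; γ = 1/√(1 − 0.700²) = 1/√0.5100 = 1.400; τ_A = 37.11/1.400 = 26.50 years.
B: β = 0.425; γ = 1/√(1 − 0.425²) = 1/√0.8194 = 1.105; τ_B = 37.11/1.105 = 33.59 years.

|τ_A − τ_B| = 7.09 years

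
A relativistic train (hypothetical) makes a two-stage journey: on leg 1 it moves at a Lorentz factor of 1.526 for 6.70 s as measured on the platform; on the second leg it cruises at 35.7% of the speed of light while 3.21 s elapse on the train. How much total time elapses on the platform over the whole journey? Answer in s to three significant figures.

Leg 1: 6.70 s is already measured on the platform.
Leg 2: β = 0.357; γ = 1/√(1 − 0.357²) = 1/√0.8726 = 1.071; Δt_2 = 1.071 × 3.21 = 3.436 s.
Total: 6.700 + 3.436 s.

Δt = 10.1 s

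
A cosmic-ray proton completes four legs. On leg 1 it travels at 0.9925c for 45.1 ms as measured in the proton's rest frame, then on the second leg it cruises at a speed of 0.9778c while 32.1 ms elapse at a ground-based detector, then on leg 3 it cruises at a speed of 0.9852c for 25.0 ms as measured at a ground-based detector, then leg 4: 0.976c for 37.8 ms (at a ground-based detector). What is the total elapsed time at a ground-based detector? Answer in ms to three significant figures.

Leg 1: γ = 1/√(1 − 0.9925²) = 1/√0.01494 = 8.180; Δt_1 = 8.180 × 45.1 = 368.9 ms.
Leg 2: 32.1 ms is already measured at a ground-based detector.
Leg 3: 25.0 ms is already measured at a ground-based detector.
Leg 4: 37.8 ms is already measured at a ground-based detector.
Total: 368.9 + 32.10 + 25.00 + 37.80 ms.

Δt = 464 ms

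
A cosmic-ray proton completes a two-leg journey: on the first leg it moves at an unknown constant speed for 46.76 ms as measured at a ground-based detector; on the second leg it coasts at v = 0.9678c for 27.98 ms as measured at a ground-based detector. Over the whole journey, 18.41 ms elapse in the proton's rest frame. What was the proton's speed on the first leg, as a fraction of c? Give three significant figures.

Leg 1: speed unknown; τ_1 = 46.76/γ_1.
Leg 2: γ = 1/√(1 − 0.9678²) = 1/√0.06336 = 3.973; τ_2 = 27.98/3.973 = 7.043 ms.
Total proper time: τ_1 + 7.043 = 18.41, so τ_1 = 18.41 − 7.043 = 11.37 ms.
γ_1 = 46.76/11.37 = 4.114; β = √(1 − 1/γ²) = √0.9409.

β = 0.970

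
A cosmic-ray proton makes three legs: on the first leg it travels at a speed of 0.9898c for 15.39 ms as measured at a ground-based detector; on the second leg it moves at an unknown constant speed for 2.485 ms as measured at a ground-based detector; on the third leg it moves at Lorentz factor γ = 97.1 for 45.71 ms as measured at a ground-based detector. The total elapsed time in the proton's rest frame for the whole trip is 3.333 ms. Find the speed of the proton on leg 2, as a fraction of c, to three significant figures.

β = 0.963

Leg 1: γ = 1/√(1 − 0.9898²) = 1/√0.02030 = 7.019; τ_1 = 15.39/7.019 = 2.193 ms.
Leg 2: speed unknown; τ_2 = 2.485/γ_2.
Leg 3: γ = 97.1; τ_3 = 45.71/97.10 = 0.4708 ms.
Total proper time: 2.193 + τ_2 + 0.4708 = 3.333, so τ_2 = 3.333 − 2.663 = 0.6697 ms.
γ_2 = 2.485/0.6697 = 3.710; β = √(1 − 1/γ²) = √0.9274.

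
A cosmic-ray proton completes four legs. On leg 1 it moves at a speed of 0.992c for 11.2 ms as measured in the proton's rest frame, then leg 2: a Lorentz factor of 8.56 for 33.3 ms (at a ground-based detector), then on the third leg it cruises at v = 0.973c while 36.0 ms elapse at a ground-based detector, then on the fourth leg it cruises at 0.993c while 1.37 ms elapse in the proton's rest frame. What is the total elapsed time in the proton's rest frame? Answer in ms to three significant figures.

Leg 1: 11.2 ms is already measured in the proton's rest frame.
Leg 2: γ = 8.56; τ_2 = 33.3/8.560 = 3.890 ms.
Leg 3: γ = 1/√(1 − 0.973²) = 1/√0.05327 = 4.333; τ_3 = 36.0/4.333 = 8.309 ms.
Leg 4: 1.37 ms is already measured in the proton's rest frame.
Total: 11.20 + 3.890 + 8.309 + 1.370 ms.

τ = 24.8 ms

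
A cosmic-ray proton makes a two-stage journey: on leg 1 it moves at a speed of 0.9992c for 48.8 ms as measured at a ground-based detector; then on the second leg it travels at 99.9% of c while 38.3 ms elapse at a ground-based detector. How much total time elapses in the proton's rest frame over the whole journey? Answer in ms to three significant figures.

Leg 1: γ = 1/√(1 − 0.9992²) = 1/√0.001599 = 25.01; τ_1 = 48.8/25.01 = 1.952 ms.
Leg 2: β = 0.999; γ = 1/√(1 − 0.999²) = 1/√0.001999 = 22.37; τ_2 = 38.3/22.37 = 1.712 ms.
Total: 1.952 + 1.712 ms.

τ = 3.66 ms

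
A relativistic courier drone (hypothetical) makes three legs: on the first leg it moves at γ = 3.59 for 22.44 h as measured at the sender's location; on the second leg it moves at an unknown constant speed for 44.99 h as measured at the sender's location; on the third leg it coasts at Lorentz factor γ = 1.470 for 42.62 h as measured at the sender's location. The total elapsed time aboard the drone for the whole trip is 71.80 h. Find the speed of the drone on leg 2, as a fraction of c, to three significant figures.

β = 0.583

Leg 1: γ = 3.59; τ_1 = 22.44/3.590 = 6.251 h.
Leg 2: speed unknown; τ_2 = 44.99/γ_2.
Leg 3: γ = 1.470; τ_3 = 42.62/1.470 = 28.99 h.
Total proper time: 6.251 + τ_2 + 28.99 = 71.80, so τ_2 = 71.80 − 35.24 = 36.56 h.
γ_2 = 44.99/36.56 = 1.231; β = √(1 − 1/γ²) = √0.3398.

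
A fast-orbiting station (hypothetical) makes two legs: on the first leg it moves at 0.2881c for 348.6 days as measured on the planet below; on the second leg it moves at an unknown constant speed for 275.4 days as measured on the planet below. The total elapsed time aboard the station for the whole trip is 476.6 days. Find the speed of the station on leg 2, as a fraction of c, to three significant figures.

Leg 1: γ = 1/√(1 − 0.2881²) = 1/√0.9170 = 1.044; τ_1 = 348.6/1.044 = 333.8 days.
Leg 2: speed unknown; τ_2 = 275.4/γ_2.
Total proper time: 333.8 + τ_2 = 476.6, so τ_2 = 476.6 − 333.8 = 142.8 days.
γ_2 = 275.4/142.8 = 1.929; β = √(1 − 1/γ²) = √0.7312.

β = 0.855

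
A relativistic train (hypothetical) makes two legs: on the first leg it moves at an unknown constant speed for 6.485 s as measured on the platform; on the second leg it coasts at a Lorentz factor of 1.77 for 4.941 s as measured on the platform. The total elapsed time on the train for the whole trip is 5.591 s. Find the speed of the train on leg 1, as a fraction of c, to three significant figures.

Leg 1: speed unknown; τ_1 = 6.485/γ_1.
Leg 2: γ = 1.77; τ_2 = 4.941/1.770 = 2.792 s.
Total proper time: τ_1 + 2.792 = 5.591, so τ_1 = 5.591 − 2.792 = 2.799 s.
γ_1 = 6.485/2.799 = 2.317; β = √(1 − 1/γ²) = √0.8136.

β = 0.902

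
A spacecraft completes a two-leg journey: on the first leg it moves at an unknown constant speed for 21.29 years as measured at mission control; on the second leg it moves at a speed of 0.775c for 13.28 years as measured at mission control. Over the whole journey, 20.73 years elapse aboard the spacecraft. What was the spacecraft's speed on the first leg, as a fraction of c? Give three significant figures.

Leg 1: speed unknown; τ_1 = 21.29/γ_1.
Leg 2: γ = 1/√(1 − 0.775²) = 1/√0.3994 = 1.582; τ_2 = 13.28/1.582 = 8.392 years.
Total proper time: τ_1 + 8.392 = 20.73, so τ_1 = 20.73 − 8.392 = 12.34 years.
γ_1 = 21.29/12.34 = 1.726; β = √(1 − 1/γ²) = √0.6642.

β = 0.815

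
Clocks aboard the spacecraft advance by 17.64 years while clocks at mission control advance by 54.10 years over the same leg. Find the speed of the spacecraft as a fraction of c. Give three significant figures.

β = 0.945

The proper time is measured aboard the spacecraft (both events occur at the spacecraft's location); Δt is measured at mission control. γ = Δt/τ = 54.10/17.64 = 3.067.
β = √(1 − 1/γ²) = √(1 − 0.1063) = √0.8937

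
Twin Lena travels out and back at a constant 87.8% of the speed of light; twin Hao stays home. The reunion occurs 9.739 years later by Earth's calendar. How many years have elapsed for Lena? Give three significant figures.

β = 0.878; γ = 1/√(1 − 0.878²) = 1/√0.2291 = 2.089
Lena's clock measures proper time along the trip: τ = Δt/γ = 9.739/2.089 years.

τ = 4.66 years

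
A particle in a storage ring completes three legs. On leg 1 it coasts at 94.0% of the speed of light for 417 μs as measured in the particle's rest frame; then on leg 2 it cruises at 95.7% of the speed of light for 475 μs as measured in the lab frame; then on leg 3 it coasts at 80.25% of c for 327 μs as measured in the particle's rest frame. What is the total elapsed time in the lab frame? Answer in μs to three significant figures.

Leg 1: β = 0.940; γ = 1/√(1 − 0.940²) = 1/√0.1164 = 2.931; Δt_1 = 2.931 × 417 = 1222 μs.
Leg 2: 475 μs is already measured in the lab frame.
Leg 3: β = 0.8025; γ = 1/√(1 − 0.8025²) = 1/√0.3560 = 1.676; Δt_3 = 1.676 × 327 = 548.1 μs.
Total: 1222 + 475.0 + 548.1 μs.

Δt = 2250 μs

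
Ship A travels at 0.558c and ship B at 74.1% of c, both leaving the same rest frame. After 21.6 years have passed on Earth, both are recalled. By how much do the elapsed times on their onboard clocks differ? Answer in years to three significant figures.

|τ_A − τ_B| = 3.42 years

A: γ = 1/√(1 − 0.558²) = 1/√0.6886 = 1.205; τ_A = 21.6/1.205 = 17.92 years.
B: β = 0.741; γ = 1/√(1 − 0.741²) = 1/√0.4509 = 1.489; τ_B = 21.6/1.489 = 14.50 years.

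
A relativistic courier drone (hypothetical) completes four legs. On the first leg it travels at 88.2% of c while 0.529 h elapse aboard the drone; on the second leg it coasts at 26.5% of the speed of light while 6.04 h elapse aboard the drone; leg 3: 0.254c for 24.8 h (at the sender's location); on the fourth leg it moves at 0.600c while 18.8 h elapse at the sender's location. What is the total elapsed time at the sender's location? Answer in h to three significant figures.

Leg 1: β = 0.882; γ = 1/√(1 − 0.882²) = 1/√0.2221 = 2.122; Δt_1 = 2.122 × 0.529 = 1.123 h.
Leg 2: β = 0.265; γ = 1/√(1 − 0.265²) = 1/√0.9298 = 1.037; Δt_2 = 1.037 × 6.04 = 6.264 h.
Leg 3: 24.8 h is already measured at the sender's location.
Leg 4: 18.8 h is already measured at the sender's location.
Total: 1.123 + 6.264 + 24.80 + 18.80 h.

Δt = 51.0 h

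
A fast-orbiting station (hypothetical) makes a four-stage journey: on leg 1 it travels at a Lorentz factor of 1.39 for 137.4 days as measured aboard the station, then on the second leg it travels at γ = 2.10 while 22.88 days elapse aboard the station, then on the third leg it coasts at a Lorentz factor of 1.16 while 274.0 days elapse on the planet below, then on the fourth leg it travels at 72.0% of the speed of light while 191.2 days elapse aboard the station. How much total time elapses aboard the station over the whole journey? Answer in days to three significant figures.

τ = 588 days

Leg 1: 137.4 days is already measured aboard the station.
Leg 2: 22.88 days is already measured aboard the station.
Leg 3: γ = 1.16; τ_3 = 274.0/1.160 = 236.2 days.
Leg 4: 191.2 days is already measured aboard the station.
Total: 137.4 + 22.88 + 236.2 + 191.2 days.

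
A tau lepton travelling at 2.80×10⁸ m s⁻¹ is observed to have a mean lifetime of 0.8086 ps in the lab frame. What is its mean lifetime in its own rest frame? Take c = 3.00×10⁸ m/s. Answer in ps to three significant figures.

β = 2.80×10⁸/3.00×10⁸ = 0.9333; γ = 1/√(1 − 0.9333²) = 2.785
The lab-frame lifetime is the dilated interval; the proper lifetime is τ₀ = Δt/γ = 0.8086/2.785 ps.

τ₀ = 0.290 ps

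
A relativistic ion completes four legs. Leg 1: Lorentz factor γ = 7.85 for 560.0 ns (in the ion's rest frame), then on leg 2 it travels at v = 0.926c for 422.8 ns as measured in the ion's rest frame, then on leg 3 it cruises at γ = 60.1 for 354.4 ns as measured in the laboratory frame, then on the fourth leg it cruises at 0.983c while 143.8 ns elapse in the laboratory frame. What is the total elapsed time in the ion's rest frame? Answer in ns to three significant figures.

τ = 1020 ns

Leg 1: 560.0 ns is already measured in the ion's rest frame.
Leg 2: 422.8 ns is already measured in the ion's rest frame.
Leg 3: γ = 60.1; τ_3 = 354.4/60.10 = 5.897 ns.
Leg 4: γ = 1/√(1 − 0.983²) = 1/√0.03371 = 5.446; τ_4 = 143.8/5.446 = 26.40 ns.
Total: 560.0 + 422.8 + 5.897 + 26.40 ns.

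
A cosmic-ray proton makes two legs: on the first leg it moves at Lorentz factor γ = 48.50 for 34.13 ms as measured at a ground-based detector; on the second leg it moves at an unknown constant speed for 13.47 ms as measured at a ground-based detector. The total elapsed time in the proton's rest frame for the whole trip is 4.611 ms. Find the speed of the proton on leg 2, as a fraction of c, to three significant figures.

β = 0.957

Leg 1: γ = 48.50; τ_1 = 34.13/48.50 = 0.7037 ms.
Leg 2: speed unknown; τ_2 = 13.47/γ_2.
Total proper time: 0.7037 + τ_2 = 4.611, so τ_2 = 4.611 − 0.7037 = 3.907 ms.
γ_2 = 13.47/3.907 = 3.447; β = √(1 − 1/γ²) = √0.9159.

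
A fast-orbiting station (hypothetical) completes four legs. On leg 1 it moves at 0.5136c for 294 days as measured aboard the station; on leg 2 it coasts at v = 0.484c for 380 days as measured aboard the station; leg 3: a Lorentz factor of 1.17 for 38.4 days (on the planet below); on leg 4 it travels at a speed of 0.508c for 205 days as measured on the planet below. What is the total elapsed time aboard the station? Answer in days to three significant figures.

τ = 883 days

Leg 1: 294 days is already measured aboard the station.
Leg 2: 380 days is already measured aboard the station.
Leg 3: γ = 1.17; τ_3 = 38.4/1.170 = 32.82 days.
Leg 4: γ = 1/√(1 − 0.508²) = 1/√0.7419 = 1.161; τ_4 = 205/1.161 = 176.6 days.
Total: 294.0 + 380.0 + 32.82 + 176.6 days.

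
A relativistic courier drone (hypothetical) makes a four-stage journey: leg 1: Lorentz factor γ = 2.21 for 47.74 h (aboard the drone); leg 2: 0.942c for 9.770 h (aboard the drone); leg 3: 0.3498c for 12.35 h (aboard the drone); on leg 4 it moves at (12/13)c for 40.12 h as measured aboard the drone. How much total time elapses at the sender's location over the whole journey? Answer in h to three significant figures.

Δt = 252 h

Leg 1: γ = 2.21; Δt_1 = 2.210 × 47.74 = 105.5 h.
Leg 2: γ = 1/√(1 − 0.942²) = 1/√0.1126 = 2.980; Δt_2 = 2.980 × 9.770 = 29.11 h.
Leg 3: γ = 1/√(1 − 0.3498²) = 1/√0.8776 = 1.067; Δt_3 = 1.067 × 12.35 = 13.18 h.
Leg 4: γ = 1/√(1 − (12/13)²) = 13/5 = 2.600; Δt_4 = 2.600 × 40.12 = 104.3 h.
Total: 105.5 + 29.11 + 13.18 + 104.3 h.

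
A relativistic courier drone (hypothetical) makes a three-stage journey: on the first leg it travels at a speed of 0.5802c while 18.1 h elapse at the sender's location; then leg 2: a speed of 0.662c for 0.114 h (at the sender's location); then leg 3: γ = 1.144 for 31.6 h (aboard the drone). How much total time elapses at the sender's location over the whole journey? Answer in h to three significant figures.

Δt = 54.4 h

Leg 1: 18.1 h is already measured at the sender's location.
Leg 2: 0.114 h is already measured at the sender's location.
Leg 3: γ = 1.144; Δt_3 = 1.144 × 31.6 = 36.15 h.
Total: 18.10 + 0.1140 + 36.15 h.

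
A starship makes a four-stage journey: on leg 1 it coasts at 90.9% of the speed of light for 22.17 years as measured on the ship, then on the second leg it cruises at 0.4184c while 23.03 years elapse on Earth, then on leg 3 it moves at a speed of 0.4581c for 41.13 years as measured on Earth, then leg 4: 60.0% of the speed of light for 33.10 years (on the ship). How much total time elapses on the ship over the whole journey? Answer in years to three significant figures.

Leg 1: 22.17 years is already measured on the ship.
Leg 2: γ = 1/√(1 − 0.4184²) = 1/√0.8249 = 1.101; τ_2 = 23.03/1.101 = 20.92 years.
Leg 3: γ = 1/√(1 − 0.4581²) = 1/√0.7901 = 1.125; τ_3 = 41.13/1.125 = 36.56 years.
Leg 4: 33.10 years is already measured on the ship.
Total: 22.17 + 20.92 + 36.56 + 33.10 years.

τ = 113 years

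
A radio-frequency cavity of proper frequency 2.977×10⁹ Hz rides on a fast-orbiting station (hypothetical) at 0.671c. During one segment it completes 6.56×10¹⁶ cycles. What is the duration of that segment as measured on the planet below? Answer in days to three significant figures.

γ = 1/√(1 − 0.671²) = 1/√0.5498 = 1.349
Proper time for N cycles: τ = N/f = 6.56×10¹⁶/(2.977×10⁹) = 2.204×10⁷ s = 255.0 days.
Lab-frame duration Δt = γτ = 1.349 × 255.0 = 344.0 days.

Δt = 344 days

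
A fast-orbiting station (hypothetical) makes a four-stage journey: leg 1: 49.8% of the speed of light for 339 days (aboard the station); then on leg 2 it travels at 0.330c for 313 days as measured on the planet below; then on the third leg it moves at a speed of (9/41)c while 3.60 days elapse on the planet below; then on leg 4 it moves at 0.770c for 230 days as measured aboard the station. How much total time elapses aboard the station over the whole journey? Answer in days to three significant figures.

Leg 1: 339 days is already measured aboard the station.
Leg 2: γ = 1/√(1 − 0.330²) = 1/√0.8911 = 1.059; τ_2 = 313/1.059 = 295.5 days.
Leg 3: γ = 1/√(1 − (9/41)²) = 41/40 = 1.025; τ_3 = 3.60/1.025 = 3.512 days.
Leg 4: 230 days is already measured aboard the station.
Total: 339.0 + 295.5 + 3.512 + 230.0 days.

τ = 868 days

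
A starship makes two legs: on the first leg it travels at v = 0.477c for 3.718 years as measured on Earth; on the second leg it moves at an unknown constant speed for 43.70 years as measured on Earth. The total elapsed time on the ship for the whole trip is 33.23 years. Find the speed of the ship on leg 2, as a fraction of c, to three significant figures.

β = 0.728

Leg 1: γ = 1/√(1 − 0.477²) = 1/√0.7725 = 1.138; τ_1 = 3.718/1.138 = 3.268 years.
Leg 2: speed unknown; τ_2 = 43.70/γ_2.
Total proper time: 3.268 + τ_2 = 33.23, so τ_2 = 33.23 − 3.268 = 29.96 years.
γ_2 = 43.70/29.96 = 1.459; β = √(1 − 1/γ²) = √0.5299.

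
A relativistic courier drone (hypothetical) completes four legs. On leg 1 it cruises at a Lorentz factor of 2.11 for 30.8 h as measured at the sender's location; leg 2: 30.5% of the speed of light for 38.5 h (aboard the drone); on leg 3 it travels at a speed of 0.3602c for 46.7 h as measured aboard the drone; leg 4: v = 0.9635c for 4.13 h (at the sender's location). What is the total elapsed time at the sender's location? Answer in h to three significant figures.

Leg 1: 30.8 h is already measured at the sender's location.
Leg 2: β = 0.305; γ = 1/√(1 − 0.305²) = 1/√0.9070 = 1.050; Δt_2 = 1.050 × 38.5 = 40.43 h.
Leg 3: γ = 1/√(1 − 0.3602²) = 1/√0.8703 = 1.072; Δt_3 = 1.072 × 46.7 = 50.06 h.
Leg 4: 4.13 h is already measured at the sender's location.
Total: 30.80 + 40.43 + 50.06 + 4.130 h.

Δt = 125 h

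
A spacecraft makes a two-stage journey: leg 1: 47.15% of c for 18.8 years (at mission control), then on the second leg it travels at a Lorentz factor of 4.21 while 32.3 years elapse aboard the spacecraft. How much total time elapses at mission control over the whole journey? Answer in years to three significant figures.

Δt = 155 years

Leg 1: 18.8 years is already measured at mission control.
Leg 2: γ = 4.21; Δt_2 = 4.210 × 32.3 = 136.0 years.
Total: 18.80 + 136.0 years.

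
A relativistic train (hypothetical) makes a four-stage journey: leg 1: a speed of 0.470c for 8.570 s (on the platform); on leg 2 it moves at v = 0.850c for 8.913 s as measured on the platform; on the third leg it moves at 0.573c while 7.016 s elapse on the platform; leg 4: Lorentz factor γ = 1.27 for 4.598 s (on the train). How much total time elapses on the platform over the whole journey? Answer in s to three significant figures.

Leg 1: 8.570 s is already measured on the platform.
Leg 2: 8.913 s is already measured on the platform.
Leg 3: 7.016 s is already measured on the platform.
Leg 4: γ = 1.27; Δt_4 = 1.270 × 4.598 = 5.839 s.
Total: 8.570 + 8.913 + 7.016 + 5.839 s.

Δt = 30.3 s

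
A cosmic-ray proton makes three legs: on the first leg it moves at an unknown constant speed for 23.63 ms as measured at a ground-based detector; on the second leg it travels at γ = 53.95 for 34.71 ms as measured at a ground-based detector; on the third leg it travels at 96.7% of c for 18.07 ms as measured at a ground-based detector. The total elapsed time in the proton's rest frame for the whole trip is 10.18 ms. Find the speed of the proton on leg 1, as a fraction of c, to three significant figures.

Leg 1: speed unknown; τ_1 = 23.63/γ_1.
Leg 2: γ = 53.95; τ_2 = 34.71/53.95 = 0.6434 ms.
Leg 3: β = 0.967; γ = 1/√(1 − 0.967²) = 1/√0.06491 = 3.925; τ_3 = 18.07/3.925 = 4.604 ms.
Total proper time: τ_1 + 0.6434 + 4.604 = 10.18, so τ_1 = 10.18 − 5.247 = 4.933 ms.
γ_1 = 23.63/4.933 = 4.790; β = √(1 − 1/γ²) = √0.9564.

β = 0.978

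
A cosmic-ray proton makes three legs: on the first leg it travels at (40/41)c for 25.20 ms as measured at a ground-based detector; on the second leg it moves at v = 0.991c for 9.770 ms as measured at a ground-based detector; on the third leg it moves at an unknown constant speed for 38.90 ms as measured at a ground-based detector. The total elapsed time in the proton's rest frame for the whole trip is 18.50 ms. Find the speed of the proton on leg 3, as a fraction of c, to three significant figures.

β = 0.954

Leg 1: γ = 1/√(1 − (40/41)²) = 41/9 ≈ 4.556; τ_1 = 25.20/4.556 = 5.532 ms.
Leg 2: γ = 1/√(1 − 0.991²) = 1/√0.01792 = 7.470; τ_2 = 9.770/7.470 = 1.308 ms.
Leg 3: speed unknown; τ_3 = 38.90/γ_3.
Total proper time: 5.532 + 1.308 + τ_3 = 18.50, so τ_3 = 18.50 − 6.840 = 11.66 ms.
γ_3 = 38.90/11.66 = 3.336; β = √(1 − 1/γ²) = √0.9101.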